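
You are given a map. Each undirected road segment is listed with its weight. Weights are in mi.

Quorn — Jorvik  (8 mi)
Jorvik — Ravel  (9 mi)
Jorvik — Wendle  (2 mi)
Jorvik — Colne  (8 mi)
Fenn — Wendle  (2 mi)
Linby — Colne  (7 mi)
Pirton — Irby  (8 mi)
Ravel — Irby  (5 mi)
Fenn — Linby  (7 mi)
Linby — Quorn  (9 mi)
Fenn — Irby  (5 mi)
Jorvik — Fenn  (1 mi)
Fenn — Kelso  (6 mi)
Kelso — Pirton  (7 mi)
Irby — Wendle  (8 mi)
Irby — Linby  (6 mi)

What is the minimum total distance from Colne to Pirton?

21 mi

Settle nodes by increasing distance from Colne:
Colne: 0
Linby: 7  (via Colne)
Jorvik: 8  (via Colne)
Fenn: 9  (via Jorvik)
Wendle: 10  (via Jorvik)
Irby: 13  (via Linby)
Kelso: 15  (via Fenn)
Quorn: 16  (via Linby)
Ravel: 17  (via Jorvik)
Pirton: 21  (via Irby)
Shortest route: Colne–Linby–Irby–Pirton = 21 mi.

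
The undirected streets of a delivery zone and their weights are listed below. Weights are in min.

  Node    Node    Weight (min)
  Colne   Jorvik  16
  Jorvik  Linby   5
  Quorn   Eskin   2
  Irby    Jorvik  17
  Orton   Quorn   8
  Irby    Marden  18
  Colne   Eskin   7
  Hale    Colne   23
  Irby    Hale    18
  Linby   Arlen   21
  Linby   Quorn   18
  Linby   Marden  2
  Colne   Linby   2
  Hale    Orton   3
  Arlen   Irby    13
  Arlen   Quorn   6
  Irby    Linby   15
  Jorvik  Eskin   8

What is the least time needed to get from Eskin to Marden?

11 min

Settle nodes by increasing distance from Eskin:
Eskin: 0
Quorn: 2  (via Eskin)
Colne: 7  (via Eskin)
Arlen: 8  (via Quorn)
Jorvik: 8  (via Eskin)
Linby: 9  (via Colne)
Orton: 10  (via Quorn)
Marden: 11  (via Linby)
Shortest route: Eskin–Colne–Linby–Marden = 11 min.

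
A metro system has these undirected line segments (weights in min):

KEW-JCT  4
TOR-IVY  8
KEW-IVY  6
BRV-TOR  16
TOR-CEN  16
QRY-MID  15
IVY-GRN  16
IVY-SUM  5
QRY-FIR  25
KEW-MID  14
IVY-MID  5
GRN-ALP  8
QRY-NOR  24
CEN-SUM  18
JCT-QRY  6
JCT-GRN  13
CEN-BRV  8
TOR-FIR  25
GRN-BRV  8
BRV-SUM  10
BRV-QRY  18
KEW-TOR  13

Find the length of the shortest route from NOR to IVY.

40 min

Settle nodes by increasing distance from NOR:
NOR: 0
QRY: 24  (via NOR)
JCT: 30  (via QRY)
KEW: 34  (via JCT)
MID: 39  (via QRY)
IVY: 40  (via KEW)
Shortest route: NOR–QRY–JCT–KEW–IVY = 40 min.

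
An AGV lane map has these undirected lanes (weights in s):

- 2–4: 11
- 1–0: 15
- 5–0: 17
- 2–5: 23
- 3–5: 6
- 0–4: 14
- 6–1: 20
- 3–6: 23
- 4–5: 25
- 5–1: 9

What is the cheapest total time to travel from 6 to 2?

52 s

Candidate routes:
6–1–5–4–2: 20+9+25+11 = 65
6–3–5–4–2: 23+6+25+11 = 65
6–1–5–2: 20+9+23 = 52
6–1–0–4–2: 20+15+14+11 = 60
The minimum is 52 s via 6–1–5–2.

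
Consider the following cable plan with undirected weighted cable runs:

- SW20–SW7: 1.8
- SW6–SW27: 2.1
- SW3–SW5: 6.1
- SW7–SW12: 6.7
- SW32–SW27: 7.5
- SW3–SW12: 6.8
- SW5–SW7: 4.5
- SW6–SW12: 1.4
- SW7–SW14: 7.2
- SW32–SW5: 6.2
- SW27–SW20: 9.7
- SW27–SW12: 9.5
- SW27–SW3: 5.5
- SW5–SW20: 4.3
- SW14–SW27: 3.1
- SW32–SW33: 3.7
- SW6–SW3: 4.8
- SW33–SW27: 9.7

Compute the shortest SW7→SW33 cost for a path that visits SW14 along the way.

Best SW7 to SW14: SW7 → SW14 costing 7.2
Shortest SW14→SW33: SW14 → SW27 → SW33 = 12.8
Total via SW14: 7.2 + 12.8 = 20.

20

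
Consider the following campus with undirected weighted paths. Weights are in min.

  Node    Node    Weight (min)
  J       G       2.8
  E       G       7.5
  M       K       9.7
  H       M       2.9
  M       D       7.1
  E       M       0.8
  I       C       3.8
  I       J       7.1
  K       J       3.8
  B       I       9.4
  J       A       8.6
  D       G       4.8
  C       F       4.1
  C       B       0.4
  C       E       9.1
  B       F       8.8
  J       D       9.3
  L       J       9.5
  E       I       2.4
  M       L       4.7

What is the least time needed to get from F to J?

15 min

Compare a few routes:
F–C–I–J: 4.1+3.8+7.1 = 15
F–C–I–E–G–J: 4.1+3.8+2.4+7.5+2.8 = 20.6
F–B–C–I–J: 8.8+0.4+3.8+7.1 = 20.1
F–C–B–I–J: 4.1+0.4+9.4+7.1 = 21
The minimum is 15 min via F–C–I–J.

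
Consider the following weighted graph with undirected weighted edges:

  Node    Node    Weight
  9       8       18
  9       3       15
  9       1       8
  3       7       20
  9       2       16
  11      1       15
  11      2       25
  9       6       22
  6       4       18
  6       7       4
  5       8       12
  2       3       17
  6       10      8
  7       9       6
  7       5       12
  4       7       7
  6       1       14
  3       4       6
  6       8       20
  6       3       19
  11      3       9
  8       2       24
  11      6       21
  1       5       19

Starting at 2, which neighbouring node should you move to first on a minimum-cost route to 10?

Enumerating some paths:
2 - 9 - 7 - 6 - 10: 16+6+4+8 = 34
2 - 3 - 4 - 7 - 6 - 10: 17+6+7+4+8 = 42
2 - 3 - 6 - 10: 17+19+8 = 44
Cheapest is 2 - 9 - 7 - 6 - 10 at 34.
So from 2 the first move is to 9.

9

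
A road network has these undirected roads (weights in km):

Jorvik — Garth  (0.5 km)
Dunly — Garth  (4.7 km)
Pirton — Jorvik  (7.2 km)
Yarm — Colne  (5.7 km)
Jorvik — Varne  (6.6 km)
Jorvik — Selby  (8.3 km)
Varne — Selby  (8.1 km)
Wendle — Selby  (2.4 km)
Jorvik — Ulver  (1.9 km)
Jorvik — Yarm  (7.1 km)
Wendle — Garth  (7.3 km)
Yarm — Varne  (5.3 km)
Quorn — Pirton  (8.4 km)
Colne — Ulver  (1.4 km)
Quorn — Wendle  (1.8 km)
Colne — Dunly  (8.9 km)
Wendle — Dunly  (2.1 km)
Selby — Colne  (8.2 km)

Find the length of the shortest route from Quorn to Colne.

Compare a few routes:
Quorn → Wendle → Selby → Colne: 1.8+2.4+8.2 = 12.4
Quorn → Wendle → Dunly → Colne: 1.8+2.1+8.9 = 12.8
Cheapest is Quorn → Wendle → Selby → Colne at 12.4 km.

12.4 km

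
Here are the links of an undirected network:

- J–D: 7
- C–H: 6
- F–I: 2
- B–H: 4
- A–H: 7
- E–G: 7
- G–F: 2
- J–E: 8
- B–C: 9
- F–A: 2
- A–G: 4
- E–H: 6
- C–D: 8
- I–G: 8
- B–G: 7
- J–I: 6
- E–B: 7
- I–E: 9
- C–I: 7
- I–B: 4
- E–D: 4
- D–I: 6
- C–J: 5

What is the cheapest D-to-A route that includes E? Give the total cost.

15

Shortest D→E: D → E = 4
Best E to A: E → G → A costing 11
Total via E: 4 + 11 = 15.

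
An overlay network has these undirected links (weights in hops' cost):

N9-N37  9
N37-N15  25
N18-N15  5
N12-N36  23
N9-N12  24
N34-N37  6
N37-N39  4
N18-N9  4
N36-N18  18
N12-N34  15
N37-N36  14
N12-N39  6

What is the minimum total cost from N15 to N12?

28 hops' cost

Candidate routes:
N15 → N18 → N9 → N37 → N39 → N12: 5+4+9+4+6 = 28
N15 → N18 → N9 → N37 → N34 → N12: 5+4+9+6+15 = 39
N15 → N37 → N39 → N12: 25+4+6 = 35
N15 → N18 → N9 → N12: 5+4+24 = 33
The minimum is 28 hops' cost via N15 → N18 → N9 → N37 → N39 → N12.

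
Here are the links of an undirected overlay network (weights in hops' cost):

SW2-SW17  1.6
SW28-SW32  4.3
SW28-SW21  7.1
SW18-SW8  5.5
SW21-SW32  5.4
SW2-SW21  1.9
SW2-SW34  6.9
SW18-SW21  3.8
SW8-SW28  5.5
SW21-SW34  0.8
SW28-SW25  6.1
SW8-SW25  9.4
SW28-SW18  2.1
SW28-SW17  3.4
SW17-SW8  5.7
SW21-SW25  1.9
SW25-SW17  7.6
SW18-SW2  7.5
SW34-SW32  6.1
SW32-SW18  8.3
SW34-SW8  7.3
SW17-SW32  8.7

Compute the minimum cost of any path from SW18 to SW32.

6.4 hops' cost

Enumerating some paths:
SW18–SW28–SW32: 2.1+4.3 = 6.4
SW18–SW32: 8.3 = 8.3
Cheapest is SW18–SW28–SW32 at 6.4 hops' cost.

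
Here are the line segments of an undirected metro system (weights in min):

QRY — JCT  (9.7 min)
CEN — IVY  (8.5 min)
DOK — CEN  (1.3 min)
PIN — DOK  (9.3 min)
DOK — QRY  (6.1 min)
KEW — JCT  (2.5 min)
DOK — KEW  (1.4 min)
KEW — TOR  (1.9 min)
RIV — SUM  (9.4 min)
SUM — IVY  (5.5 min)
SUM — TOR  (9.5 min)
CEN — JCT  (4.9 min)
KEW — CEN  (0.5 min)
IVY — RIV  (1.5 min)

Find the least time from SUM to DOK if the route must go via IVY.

15.3 min

Shortest SUM→IVY: SUM–IVY = 5.5
Shortest IVY→DOK: IVY–CEN–DOK = 9.8
Total via IVY: 5.5 + 9.8 = 15.3 min.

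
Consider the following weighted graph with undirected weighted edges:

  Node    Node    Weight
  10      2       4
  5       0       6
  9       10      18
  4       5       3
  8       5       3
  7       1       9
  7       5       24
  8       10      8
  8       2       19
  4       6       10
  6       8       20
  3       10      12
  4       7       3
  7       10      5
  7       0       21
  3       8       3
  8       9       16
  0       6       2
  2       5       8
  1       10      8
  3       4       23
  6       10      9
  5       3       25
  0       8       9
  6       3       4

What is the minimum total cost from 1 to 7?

9

Settle nodes by increasing distance from 1:
1: 0
10: 8  (via 1)
7: 9  (via 1)
Shortest route: 1 → 7 = 9.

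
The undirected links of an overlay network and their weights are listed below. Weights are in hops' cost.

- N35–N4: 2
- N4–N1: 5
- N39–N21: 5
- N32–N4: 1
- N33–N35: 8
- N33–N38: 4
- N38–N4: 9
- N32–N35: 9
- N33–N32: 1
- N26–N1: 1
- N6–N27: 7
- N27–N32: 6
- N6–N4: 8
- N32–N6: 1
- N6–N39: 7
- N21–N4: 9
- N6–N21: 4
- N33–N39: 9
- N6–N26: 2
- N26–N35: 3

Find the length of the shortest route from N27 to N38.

Enumerating some paths:
N27 → N32 → N33 → N38: 6+1+4 = 11
N27 → N6 → N32 → N4 → N38: 7+1+1+9 = 18
N27 → N6 → N32 → N33 → N38: 7+1+1+4 = 13
N27 → N32 → N4 → N38: 6+1+9 = 16
Cheapest is N27 → N32 → N33 → N38 at 11 hops' cost.

11 hops' cost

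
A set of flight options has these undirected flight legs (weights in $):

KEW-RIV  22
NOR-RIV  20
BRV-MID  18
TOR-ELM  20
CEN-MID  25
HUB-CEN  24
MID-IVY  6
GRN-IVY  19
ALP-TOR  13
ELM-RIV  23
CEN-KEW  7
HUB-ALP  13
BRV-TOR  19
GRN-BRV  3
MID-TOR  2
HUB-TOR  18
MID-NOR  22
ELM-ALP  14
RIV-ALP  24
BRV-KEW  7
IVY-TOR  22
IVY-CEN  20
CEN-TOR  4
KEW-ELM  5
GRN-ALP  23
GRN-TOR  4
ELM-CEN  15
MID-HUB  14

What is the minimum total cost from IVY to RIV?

Settle nodes by increasing distance from IVY:
IVY: 0
MID: 6  (via IVY)
TOR: 8  (via MID)
CEN: 12  (via TOR)
GRN: 12  (via TOR)
BRV: 15  (via GRN)
KEW: 19  (via CEN)
HUB: 20  (via MID)
ALP: 21  (via TOR)
ELM: 24  (via KEW)
NOR: 28  (via MID)
RIV: 41  (via KEW)
Shortest route: IVY → MID → TOR → CEN → KEW → RIV = $41.

$41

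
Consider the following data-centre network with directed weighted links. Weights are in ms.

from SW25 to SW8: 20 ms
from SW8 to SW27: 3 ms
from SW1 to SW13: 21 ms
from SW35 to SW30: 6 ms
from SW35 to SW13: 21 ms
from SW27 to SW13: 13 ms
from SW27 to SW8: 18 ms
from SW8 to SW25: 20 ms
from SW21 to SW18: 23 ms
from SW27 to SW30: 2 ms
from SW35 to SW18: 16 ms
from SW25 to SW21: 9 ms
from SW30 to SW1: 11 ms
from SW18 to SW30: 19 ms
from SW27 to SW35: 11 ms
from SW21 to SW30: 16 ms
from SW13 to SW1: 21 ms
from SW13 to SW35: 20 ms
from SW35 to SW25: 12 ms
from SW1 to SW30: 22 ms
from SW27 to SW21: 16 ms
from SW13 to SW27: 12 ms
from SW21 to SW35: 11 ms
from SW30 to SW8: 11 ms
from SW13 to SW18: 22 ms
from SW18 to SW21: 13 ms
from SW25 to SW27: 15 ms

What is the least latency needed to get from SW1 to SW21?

Settle nodes by increasing distance from SW1:
SW1: 0
SW13: 21  (via SW1)
SW30: 22  (via SW1)
SW27: 33  (via SW13)
SW8: 33  (via SW30)
SW35: 41  (via SW13)
SW18: 43  (via SW13)
SW21: 49  (via SW27)
Shortest route: SW1 → SW13 → SW27 → SW21 = 49 ms.

49 ms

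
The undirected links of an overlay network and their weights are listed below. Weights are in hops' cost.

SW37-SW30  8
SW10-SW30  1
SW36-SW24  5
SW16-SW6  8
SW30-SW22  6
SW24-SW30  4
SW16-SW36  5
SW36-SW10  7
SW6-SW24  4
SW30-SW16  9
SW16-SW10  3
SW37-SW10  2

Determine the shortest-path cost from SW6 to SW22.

Settle nodes by increasing distance from SW6:
SW6: 0
SW24: 4  (via SW6)
SW30: 8  (via SW24)
SW16: 8  (via SW6)
SW10: 9  (via SW30)
SW36: 9  (via SW24)
SW37: 11  (via SW10)
SW22: 14  (via SW30)
Shortest route: SW6–SW24–SW30–SW22 = 14 hops' cost.

14 hops' cost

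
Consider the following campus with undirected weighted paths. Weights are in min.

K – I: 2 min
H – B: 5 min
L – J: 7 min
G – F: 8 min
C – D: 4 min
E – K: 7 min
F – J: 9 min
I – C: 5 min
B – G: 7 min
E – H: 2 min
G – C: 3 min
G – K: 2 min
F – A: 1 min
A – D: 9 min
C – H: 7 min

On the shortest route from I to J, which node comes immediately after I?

K

Compare a few routes:
I - C - D - A - F - J: 5+4+9+1+9 = 28
I - K - G - F - J: 2+2+8+9 = 21
I - C - G - F - J: 5+3+8+9 = 25
The minimum is 21 min via I - K - G - F - J.
So from I the first move is to K.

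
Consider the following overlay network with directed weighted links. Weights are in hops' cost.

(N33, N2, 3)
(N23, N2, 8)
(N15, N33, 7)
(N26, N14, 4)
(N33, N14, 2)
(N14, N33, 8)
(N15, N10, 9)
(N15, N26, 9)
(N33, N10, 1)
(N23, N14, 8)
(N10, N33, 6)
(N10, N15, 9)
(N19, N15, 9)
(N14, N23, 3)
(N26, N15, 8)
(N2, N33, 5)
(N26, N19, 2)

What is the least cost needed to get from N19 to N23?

21 hops' cost

Settle nodes by increasing distance from N19:
N19: 0
N15: 9  (via N19)
N33: 16  (via N15)
N10: 17  (via N33)
N26: 18  (via N15)
N14: 18  (via N33)
N2: 19  (via N33)
N23: 21  (via N14)
Shortest route: N19 → N15 → N33 → N14 → N23 = 21 hops' cost.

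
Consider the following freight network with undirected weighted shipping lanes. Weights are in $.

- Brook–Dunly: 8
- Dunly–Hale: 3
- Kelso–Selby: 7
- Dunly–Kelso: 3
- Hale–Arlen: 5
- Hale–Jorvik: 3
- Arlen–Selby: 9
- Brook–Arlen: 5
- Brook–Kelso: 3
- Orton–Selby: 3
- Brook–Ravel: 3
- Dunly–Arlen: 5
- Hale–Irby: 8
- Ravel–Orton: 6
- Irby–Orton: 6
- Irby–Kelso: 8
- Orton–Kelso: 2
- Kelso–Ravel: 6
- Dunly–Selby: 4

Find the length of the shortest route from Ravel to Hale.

Settle nodes by increasing distance from Ravel:
Ravel: 0
Brook: 3  (via Ravel)
Orton: 6  (via Ravel)
Kelso: 6  (via Ravel)
Arlen: 8  (via Brook)
Dunly: 9  (via Kelso)
Selby: 9  (via Orton)
Irby: 12  (via Orton)
Hale: 12  (via Dunly)
Shortest route: Ravel–Kelso–Dunly–Hale = $12.

$12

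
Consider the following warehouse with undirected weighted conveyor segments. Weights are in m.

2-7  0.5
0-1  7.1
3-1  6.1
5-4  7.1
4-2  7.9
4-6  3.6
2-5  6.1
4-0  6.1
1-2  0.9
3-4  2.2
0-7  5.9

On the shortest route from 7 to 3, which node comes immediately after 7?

2

Enumerating some paths:
7 - 2 - 4 - 3: 0.5+7.9+2.2 = 10.6
7 - 2 - 1 - 3: 0.5+0.9+6.1 = 7.5
7 - 0 - 4 - 3: 5.9+6.1+2.2 = 14.2
7 - 2 - 5 - 4 - 3: 0.5+6.1+7.1+2.2 = 15.9
Cheapest is 7 - 2 - 1 - 3 at 7.5 m.
So from 7 the first move is to 2.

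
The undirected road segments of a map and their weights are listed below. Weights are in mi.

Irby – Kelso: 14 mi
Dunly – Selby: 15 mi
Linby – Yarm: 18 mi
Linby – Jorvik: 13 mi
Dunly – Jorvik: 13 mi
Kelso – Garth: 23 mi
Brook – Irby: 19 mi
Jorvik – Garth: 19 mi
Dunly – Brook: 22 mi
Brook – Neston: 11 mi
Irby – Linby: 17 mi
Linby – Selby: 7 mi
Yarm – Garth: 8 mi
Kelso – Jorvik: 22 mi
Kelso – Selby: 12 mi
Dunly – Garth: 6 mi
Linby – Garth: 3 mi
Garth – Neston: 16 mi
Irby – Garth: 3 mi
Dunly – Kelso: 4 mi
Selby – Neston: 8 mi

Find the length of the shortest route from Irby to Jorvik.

19 mi

Compare a few routes:
Irby - Garth - Dunly - Jorvik: 3+6+13 = 22
Irby - Garth - Jorvik: 3+19 = 22
Irby - Linby - Jorvik: 17+13 = 30
Irby - Garth - Linby - Jorvik: 3+3+13 = 19
The minimum is 19 mi via Irby - Garth - Linby - Jorvik.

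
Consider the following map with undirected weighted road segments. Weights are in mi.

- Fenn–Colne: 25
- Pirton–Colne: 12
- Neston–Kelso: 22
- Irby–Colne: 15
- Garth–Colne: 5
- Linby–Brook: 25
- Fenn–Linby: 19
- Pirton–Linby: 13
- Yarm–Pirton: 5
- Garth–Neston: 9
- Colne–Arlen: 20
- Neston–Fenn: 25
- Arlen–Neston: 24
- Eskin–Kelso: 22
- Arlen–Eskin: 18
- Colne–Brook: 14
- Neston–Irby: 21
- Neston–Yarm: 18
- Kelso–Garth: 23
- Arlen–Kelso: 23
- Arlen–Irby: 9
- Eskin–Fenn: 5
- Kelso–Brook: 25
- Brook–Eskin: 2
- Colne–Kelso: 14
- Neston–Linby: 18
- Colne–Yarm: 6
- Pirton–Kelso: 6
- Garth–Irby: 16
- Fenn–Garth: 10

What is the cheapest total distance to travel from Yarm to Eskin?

22 mi

Settle nodes by increasing distance from Yarm:
Yarm: 0
Pirton: 5  (via Yarm)
Colne: 6  (via Yarm)
Garth: 11  (via Colne)
Kelso: 11  (via Pirton)
Linby: 18  (via Pirton)
Neston: 18  (via Yarm)
Brook: 20  (via Colne)
Fenn: 21  (via Garth)
Irby: 21  (via Colne)
Eskin: 22  (via Brook)
Shortest route: Yarm–Colne–Brook–Eskin = 22 mi.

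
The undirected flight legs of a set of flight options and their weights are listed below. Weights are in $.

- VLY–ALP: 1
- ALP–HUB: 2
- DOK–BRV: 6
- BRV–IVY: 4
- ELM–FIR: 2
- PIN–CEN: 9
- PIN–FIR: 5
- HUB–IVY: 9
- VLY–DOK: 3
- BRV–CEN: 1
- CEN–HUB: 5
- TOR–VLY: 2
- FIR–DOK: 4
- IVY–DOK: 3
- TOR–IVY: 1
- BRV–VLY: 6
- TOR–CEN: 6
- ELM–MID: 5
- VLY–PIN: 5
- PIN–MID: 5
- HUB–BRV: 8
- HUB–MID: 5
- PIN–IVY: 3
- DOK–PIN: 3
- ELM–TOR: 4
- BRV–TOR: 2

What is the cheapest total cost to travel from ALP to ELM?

$7

Candidate routes:
ALP - HUB - MID - ELM: 2+5+5 = 12
ALP - VLY - DOK - FIR - ELM: 1+3+4+2 = 10
ALP - VLY - DOK - IVY - TOR - ELM: 1+3+3+1+4 = 12
ALP - VLY - TOR - ELM: 1+2+4 = 7
Cheapest is ALP - VLY - TOR - ELM at $7.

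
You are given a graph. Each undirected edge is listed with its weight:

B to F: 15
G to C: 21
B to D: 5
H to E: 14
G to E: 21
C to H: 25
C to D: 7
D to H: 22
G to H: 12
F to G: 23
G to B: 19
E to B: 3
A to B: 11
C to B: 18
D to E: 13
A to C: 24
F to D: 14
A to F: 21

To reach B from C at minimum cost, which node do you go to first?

Compare a few routes:
C - D - B: 7+5 = 12
C - B: 18 = 18
Cheapest is C - D - B at 12.
So from C the first move is to D.

D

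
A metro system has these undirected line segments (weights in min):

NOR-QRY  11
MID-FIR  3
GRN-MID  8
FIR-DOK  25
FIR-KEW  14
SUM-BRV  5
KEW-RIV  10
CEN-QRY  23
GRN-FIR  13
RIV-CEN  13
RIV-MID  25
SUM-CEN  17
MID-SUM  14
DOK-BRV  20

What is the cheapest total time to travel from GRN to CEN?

39 min

Compare a few routes:
GRN → FIR → MID → SUM → CEN: 13+3+14+17 = 47
GRN → MID → RIV → CEN: 8+25+13 = 46
GRN → MID → SUM → CEN: 8+14+17 = 39
GRN → MID → FIR → KEW → RIV → CEN: 8+3+14+10+13 = 48
The minimum is 39 min via GRN → MID → SUM → CEN.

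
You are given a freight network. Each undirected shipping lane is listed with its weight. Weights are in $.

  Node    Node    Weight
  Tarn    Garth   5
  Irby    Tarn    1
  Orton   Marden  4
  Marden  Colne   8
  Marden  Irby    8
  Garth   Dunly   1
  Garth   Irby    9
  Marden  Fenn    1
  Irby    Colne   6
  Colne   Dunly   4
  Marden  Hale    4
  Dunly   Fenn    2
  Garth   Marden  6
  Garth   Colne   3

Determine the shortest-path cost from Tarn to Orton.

$13

Shortest distances from Tarn:
Tarn: 0
Irby: 1  (via Tarn)
Garth: 5  (via Tarn)
Dunly: 6  (via Garth)
Colne: 7  (via Irby)
Fenn: 8  (via Dunly)
Marden: 9  (via Irby)
Hale: 13  (via Marden)
Orton: 13  (via Marden)
Shortest route: Tarn–Irby–Marden–Orton = $13.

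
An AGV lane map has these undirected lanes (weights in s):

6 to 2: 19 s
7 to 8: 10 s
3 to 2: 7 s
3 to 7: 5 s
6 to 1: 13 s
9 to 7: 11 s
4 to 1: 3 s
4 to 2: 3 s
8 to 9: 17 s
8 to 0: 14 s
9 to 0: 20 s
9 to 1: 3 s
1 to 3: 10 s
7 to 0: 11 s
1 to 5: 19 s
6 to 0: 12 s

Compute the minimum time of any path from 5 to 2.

Running Dijkstra from 5:
5: 0
1: 19  (via 5)
4: 22  (via 1)
9: 22  (via 1)
2: 25  (via 4)
Shortest route: 5–1–4–2 = 25 s.

25 s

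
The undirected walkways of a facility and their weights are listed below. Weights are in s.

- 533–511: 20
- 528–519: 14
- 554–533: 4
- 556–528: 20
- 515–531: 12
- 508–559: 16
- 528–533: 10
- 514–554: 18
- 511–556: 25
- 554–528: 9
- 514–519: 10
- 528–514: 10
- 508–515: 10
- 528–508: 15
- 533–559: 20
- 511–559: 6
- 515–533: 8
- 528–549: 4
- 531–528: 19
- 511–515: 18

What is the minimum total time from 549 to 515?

Running Dijkstra from 549:
549: 0
528: 4  (via 549)
554: 13  (via 528)
533: 14  (via 528)
514: 14  (via 528)
519: 18  (via 528)
508: 19  (via 528)
515: 22  (via 533)
Shortest route: 549 → 528 → 533 → 515 = 22 s.

22 s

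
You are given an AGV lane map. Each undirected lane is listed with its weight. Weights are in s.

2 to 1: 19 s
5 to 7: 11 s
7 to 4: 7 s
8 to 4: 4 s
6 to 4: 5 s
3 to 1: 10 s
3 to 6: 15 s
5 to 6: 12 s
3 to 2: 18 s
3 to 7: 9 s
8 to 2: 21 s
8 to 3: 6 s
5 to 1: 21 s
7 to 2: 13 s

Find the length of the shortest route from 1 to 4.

Enumerating some paths:
1 - 3 - 6 - 4: 10+15+5 = 30
1 - 3 - 7 - 4: 10+9+7 = 26
1 - 3 - 8 - 4: 10+6+4 = 20
The minimum is 20 s via 1 - 3 - 8 - 4.

20 s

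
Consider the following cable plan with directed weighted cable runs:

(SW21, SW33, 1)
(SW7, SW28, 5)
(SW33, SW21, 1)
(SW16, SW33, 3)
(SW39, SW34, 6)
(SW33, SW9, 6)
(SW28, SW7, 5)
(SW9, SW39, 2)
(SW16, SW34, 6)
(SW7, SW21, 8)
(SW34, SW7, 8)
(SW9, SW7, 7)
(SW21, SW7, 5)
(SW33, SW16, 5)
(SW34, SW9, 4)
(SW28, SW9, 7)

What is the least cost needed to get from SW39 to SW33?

Enumerating some paths:
SW39 - SW34 - SW7 - SW21 - SW33: 6+8+8+1 = 23
SW39 - SW34 - SW9 - SW7 - SW21 - SW33: 6+4+7+8+1 = 26
The minimum is 23 via SW39 - SW34 - SW7 - SW21 - SW33.

23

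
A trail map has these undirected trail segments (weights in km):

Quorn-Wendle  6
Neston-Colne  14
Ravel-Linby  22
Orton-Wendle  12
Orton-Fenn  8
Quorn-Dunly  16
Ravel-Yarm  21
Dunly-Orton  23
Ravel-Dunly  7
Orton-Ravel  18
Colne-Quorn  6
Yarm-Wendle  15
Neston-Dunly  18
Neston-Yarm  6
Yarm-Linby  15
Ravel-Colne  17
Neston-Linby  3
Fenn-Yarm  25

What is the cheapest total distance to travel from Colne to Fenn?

Shortest distances from Colne:
Colne: 0
Quorn: 6  (via Colne)
Wendle: 12  (via Quorn)
Neston: 14  (via Colne)
Ravel: 17  (via Colne)
Linby: 17  (via Neston)
Yarm: 20  (via Neston)
Dunly: 22  (via Quorn)
Orton: 24  (via Wendle)
Fenn: 32  (via Orton)
Shortest route: Colne → Quorn → Wendle → Orton → Fenn = 32 km.

32 km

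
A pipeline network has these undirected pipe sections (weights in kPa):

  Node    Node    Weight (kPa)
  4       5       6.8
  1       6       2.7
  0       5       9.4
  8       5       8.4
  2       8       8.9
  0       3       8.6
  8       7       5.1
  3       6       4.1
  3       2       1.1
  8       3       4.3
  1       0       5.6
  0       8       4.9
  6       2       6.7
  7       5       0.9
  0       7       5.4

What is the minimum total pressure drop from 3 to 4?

17.1 kPa

Compare a few routes:
3 → 8 → 0 → 7 → 5 → 4: 4.3+4.9+5.4+0.9+6.8 = 22.3
3 → 0 → 7 → 5 → 4: 8.6+5.4+0.9+6.8 = 21.7
3 → 8 → 7 → 5 → 4: 4.3+5.1+0.9+6.8 = 17.1
3 → 8 → 5 → 4: 4.3+8.4+6.8 = 19.5
The minimum is 17.1 kPa via 3 → 8 → 7 → 5 → 4.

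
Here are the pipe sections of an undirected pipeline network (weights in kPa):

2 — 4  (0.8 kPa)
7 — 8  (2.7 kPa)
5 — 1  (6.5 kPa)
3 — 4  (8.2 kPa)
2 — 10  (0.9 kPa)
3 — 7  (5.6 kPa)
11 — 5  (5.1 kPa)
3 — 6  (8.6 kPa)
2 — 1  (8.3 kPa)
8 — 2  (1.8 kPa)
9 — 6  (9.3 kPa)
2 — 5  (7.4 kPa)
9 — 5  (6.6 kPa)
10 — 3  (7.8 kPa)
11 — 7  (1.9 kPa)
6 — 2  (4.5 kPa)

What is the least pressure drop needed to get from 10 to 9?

Shortest distances from 10:
10: 0
2: 0.9  (via 10)
4: 1.7  (via 2)
8: 2.7  (via 2)
6: 5.4  (via 2)
7: 5.4  (via 8)
11: 7.3  (via 7)
3: 7.8  (via 10)
5: 8.3  (via 2)
1: 9.2  (via 2)
9: 14.7  (via 6)
Shortest route: 10–2–6–9 = 14.7 kPa.

14.7 kPa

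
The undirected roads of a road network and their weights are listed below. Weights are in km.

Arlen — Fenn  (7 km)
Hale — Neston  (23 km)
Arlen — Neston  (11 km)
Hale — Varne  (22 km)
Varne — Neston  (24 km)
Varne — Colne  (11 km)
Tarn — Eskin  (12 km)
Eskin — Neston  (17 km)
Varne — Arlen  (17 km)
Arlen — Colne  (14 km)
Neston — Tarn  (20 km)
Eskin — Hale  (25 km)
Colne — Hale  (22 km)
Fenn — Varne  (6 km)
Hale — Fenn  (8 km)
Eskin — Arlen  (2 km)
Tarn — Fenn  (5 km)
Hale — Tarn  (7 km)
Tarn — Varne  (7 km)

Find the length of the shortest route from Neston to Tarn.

20 km

Enumerating some paths:
Neston–Arlen–Fenn–Tarn: 11+7+5 = 23
Neston–Tarn: 20 = 20
The minimum is 20 km via Neston–Tarn.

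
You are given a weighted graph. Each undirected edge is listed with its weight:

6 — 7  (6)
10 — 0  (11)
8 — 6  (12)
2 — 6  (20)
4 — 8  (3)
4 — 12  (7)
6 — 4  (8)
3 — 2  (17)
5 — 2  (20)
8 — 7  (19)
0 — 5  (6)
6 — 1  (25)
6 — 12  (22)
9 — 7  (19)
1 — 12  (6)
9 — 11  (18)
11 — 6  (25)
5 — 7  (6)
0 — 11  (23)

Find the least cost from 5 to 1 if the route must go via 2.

Best 5 to 2: 5–2 costing 20
Best 2 to 1: 2–6–4–12–1 costing 41
Total via 2: 20 + 41 = 61.

61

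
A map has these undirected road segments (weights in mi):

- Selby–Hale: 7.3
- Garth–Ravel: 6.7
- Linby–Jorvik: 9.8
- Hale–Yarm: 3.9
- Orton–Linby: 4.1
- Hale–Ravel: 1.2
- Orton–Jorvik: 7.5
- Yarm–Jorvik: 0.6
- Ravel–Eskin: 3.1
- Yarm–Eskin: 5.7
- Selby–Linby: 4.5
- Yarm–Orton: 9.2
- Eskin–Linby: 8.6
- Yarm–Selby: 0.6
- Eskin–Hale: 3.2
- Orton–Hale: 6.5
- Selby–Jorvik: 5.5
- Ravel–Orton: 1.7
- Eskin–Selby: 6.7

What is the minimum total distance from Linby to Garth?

Enumerating some paths:
Linby–Orton–Ravel–Garth: 4.1+1.7+6.7 = 12.5
Linby–Selby–Yarm–Hale–Ravel–Garth: 4.5+0.6+3.9+1.2+6.7 = 16.9
Linby–Eskin–Ravel–Garth: 8.6+3.1+6.7 = 18.4
Cheapest is Linby–Orton–Ravel–Garth at 12.5 mi.

12.5 mi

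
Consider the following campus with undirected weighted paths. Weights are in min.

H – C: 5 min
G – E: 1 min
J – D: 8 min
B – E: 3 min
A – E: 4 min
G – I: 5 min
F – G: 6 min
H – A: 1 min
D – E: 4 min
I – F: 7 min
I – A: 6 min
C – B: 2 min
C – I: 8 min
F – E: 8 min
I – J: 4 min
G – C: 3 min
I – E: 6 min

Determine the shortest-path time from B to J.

13 min

Running Dijkstra from B:
B: 0
C: 2  (via B)
E: 3  (via B)
G: 4  (via E)
A: 7  (via E)
D: 7  (via E)
H: 7  (via C)
I: 9  (via E)
F: 10  (via G)
J: 13  (via I)
Shortest route: B–E–I–J = 13 min.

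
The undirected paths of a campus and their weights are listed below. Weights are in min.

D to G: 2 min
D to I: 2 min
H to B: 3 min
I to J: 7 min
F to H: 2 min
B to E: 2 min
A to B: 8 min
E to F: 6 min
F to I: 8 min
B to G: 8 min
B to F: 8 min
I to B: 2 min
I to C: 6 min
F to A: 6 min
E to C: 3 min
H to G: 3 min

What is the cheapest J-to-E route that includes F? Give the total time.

Shortest J→F: J–I–B–H–F = 14
Shortest F→E: F–E = 6
Total via F: 14 + 6 = 20 min.

20 min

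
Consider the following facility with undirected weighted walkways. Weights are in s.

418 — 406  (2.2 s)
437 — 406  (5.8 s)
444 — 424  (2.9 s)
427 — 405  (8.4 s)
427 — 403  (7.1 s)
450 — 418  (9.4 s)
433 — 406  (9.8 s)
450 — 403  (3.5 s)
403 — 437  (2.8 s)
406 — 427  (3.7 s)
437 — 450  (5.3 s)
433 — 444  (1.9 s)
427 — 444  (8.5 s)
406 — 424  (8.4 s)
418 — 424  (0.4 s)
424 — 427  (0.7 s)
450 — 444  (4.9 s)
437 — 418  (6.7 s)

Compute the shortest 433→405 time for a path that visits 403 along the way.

25.8 s

Shortest 433→403: 433 → 444 → 450 → 403 = 10.3
Best 403 to 405: 403 → 427 → 405 costing 15.5
Total via 403: 10.3 + 15.5 = 25.8 s.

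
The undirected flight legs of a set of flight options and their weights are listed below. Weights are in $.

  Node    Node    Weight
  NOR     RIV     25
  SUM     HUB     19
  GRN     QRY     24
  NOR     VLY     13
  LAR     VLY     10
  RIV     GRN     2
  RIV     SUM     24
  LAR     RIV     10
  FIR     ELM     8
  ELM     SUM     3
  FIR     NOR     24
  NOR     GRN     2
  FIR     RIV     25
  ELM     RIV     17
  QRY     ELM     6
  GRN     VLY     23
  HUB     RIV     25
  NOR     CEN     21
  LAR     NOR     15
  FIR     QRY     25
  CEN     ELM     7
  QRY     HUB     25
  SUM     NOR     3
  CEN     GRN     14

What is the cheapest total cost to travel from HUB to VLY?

Shortest distances from HUB:
HUB: 0
SUM: 19  (via HUB)
ELM: 22  (via SUM)
NOR: 22  (via SUM)
GRN: 24  (via NOR)
QRY: 25  (via HUB)
RIV: 25  (via HUB)
CEN: 29  (via ELM)
FIR: 30  (via ELM)
VLY: 35  (via NOR)
Shortest route: HUB–SUM–NOR–VLY = $35.

$35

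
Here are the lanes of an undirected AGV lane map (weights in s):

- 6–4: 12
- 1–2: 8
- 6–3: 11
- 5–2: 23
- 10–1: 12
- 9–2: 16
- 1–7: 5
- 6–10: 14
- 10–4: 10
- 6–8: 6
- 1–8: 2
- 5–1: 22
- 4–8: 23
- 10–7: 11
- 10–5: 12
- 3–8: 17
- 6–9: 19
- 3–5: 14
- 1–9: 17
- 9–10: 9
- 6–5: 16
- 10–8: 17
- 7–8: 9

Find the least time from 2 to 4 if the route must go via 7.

Best 2 to 7: 2 → 1 → 7 costing 13
Shortest 7→4: 7 → 10 → 4 = 21
Total via 7: 13 + 21 = 34 s.

34 s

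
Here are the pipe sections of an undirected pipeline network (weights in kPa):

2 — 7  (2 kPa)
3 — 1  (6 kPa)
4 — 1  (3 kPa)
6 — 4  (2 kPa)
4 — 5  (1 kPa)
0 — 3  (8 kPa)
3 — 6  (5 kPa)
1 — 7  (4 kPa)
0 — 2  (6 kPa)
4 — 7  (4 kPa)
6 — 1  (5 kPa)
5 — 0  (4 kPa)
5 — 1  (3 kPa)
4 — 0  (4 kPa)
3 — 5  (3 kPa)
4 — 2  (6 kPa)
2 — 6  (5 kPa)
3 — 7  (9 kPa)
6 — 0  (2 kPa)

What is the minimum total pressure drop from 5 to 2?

7 kPa

Settle nodes by increasing distance from 5:
5: 0
4: 1  (via 5)
1: 3  (via 5)
3: 3  (via 5)
6: 3  (via 4)
0: 4  (via 5)
7: 5  (via 4)
2: 7  (via 4)
Shortest route: 5 → 4 → 2 = 7 kPa.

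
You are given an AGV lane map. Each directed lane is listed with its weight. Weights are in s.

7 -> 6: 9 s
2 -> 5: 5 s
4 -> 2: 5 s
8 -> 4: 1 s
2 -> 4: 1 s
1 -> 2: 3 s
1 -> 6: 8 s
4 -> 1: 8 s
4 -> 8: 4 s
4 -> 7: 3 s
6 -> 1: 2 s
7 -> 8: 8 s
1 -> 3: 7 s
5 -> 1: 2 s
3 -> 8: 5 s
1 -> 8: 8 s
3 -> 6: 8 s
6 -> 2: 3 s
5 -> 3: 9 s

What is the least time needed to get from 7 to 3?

Enumerating some paths:
7 - 6 - 1 - 3: 9+2+7 = 18
7 - 8 - 4 - 1 - 3: 8+1+8+7 = 24
Cheapest is 7 - 6 - 1 - 3 at 18 s.

18 s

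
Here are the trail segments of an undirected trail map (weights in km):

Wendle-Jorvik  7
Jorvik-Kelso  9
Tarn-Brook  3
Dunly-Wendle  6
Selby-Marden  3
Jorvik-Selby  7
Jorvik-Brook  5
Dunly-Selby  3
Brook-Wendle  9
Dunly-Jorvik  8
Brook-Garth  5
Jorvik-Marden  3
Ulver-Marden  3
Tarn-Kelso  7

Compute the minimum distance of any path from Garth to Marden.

13 km

Compare a few routes:
Garth - Brook - Jorvik - Selby - Marden: 5+5+7+3 = 20
Garth - Brook - Jorvik - Marden: 5+5+3 = 13
Cheapest is Garth - Brook - Jorvik - Marden at 13 km.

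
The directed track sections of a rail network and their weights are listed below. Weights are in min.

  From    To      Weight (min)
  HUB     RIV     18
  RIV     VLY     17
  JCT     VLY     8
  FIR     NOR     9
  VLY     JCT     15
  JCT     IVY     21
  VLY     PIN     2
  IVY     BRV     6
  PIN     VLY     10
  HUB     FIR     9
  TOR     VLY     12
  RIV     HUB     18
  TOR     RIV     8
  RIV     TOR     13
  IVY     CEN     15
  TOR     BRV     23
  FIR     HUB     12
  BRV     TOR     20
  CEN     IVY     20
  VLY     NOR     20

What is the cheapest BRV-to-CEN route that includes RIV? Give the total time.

Shortest BRV→RIV: BRV–TOR–RIV = 28
Shortest RIV→CEN: RIV–VLY–JCT–IVY–CEN = 68
Total via RIV: 28 + 68 = 96 min.

96 min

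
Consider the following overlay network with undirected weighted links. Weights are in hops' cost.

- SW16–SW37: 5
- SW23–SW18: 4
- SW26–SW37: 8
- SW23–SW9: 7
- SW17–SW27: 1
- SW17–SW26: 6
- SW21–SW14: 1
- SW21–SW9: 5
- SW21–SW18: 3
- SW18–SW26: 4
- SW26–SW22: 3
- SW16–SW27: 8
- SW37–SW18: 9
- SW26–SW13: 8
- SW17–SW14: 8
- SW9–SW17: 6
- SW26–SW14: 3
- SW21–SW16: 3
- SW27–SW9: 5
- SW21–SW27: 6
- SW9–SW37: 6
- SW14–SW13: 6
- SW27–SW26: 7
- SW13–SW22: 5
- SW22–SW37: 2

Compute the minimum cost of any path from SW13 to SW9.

Candidate routes:
SW13 → SW22 → SW37 → SW9: 5+2+6 = 13
SW13 → SW22 → SW26 → SW14 → SW21 → SW9: 5+3+3+1+5 = 17
SW13 → SW14 → SW21 → SW9: 6+1+5 = 12
SW13 → SW26 → SW14 → SW21 → SW9: 8+3+1+5 = 17
The minimum is 12 hops' cost via SW13 → SW14 → SW21 → SW9.

12 hops' cost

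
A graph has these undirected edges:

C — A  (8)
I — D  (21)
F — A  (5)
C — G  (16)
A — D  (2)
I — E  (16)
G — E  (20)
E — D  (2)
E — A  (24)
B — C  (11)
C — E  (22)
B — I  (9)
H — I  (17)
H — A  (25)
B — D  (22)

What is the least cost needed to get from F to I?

25

Settle nodes by increasing distance from F:
F: 0
A: 5  (via F)
D: 7  (via A)
E: 9  (via D)
C: 13  (via A)
B: 24  (via C)
I: 25  (via E)
Shortest route: F–A–D–E–I = 25.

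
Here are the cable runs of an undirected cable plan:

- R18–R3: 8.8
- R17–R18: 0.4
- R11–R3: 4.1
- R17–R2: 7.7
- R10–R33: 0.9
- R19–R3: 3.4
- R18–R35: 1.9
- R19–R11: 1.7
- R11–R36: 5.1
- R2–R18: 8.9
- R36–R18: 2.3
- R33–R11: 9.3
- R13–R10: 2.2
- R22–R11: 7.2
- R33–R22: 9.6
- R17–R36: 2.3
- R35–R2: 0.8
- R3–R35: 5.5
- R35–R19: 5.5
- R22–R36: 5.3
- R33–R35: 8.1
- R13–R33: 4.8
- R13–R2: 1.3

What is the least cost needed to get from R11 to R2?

Running Dijkstra from R11:
R11: 0
R19: 1.7  (via R11)
R3: 4.1  (via R11)
R36: 5.1  (via R11)
R22: 7.2  (via R11)
R35: 7.2  (via R19)
R17: 7.4  (via R36)
R18: 7.4  (via R36)
R2: 8  (via R35)
Shortest route: R11–R19–R35–R2 = 8.

8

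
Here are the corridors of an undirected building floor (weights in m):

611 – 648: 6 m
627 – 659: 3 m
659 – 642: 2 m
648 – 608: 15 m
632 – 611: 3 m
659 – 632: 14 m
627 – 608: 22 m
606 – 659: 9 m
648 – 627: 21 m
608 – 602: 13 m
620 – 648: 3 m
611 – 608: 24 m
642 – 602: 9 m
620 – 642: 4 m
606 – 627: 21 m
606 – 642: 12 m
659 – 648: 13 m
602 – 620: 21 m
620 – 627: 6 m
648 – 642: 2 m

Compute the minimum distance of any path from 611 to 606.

Settle nodes by increasing distance from 611:
611: 0
632: 3  (via 611)
648: 6  (via 611)
642: 8  (via 648)
620: 9  (via 648)
659: 10  (via 642)
627: 13  (via 659)
602: 17  (via 642)
606: 19  (via 659)
Shortest route: 611 → 648 → 642 → 659 → 606 = 19 m.

19 m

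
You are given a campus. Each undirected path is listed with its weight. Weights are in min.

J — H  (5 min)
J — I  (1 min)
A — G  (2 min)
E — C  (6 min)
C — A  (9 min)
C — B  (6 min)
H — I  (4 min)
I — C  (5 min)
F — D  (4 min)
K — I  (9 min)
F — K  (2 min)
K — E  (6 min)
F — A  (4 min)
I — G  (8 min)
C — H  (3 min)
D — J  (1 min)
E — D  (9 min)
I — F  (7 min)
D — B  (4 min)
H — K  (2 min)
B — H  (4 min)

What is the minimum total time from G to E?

Shortest distances from G:
G: 0
A: 2  (via G)
F: 6  (via A)
I: 8  (via G)
K: 8  (via F)
J: 9  (via I)
D: 10  (via F)
H: 10  (via K)
C: 11  (via A)
B: 14  (via D)
E: 14  (via K)
Shortest route: G → A → F → K → E = 14 min.

14 min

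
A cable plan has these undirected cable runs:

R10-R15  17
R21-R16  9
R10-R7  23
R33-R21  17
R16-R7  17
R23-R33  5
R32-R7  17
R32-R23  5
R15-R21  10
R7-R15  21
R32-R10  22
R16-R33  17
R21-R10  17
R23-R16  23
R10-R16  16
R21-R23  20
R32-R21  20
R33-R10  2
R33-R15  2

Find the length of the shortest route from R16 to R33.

17

Settle nodes by increasing distance from R16:
R16: 0
R21: 9  (via R16)
R10: 16  (via R16)
R33: 17  (via R16)
Shortest route: R16–R33 = 17.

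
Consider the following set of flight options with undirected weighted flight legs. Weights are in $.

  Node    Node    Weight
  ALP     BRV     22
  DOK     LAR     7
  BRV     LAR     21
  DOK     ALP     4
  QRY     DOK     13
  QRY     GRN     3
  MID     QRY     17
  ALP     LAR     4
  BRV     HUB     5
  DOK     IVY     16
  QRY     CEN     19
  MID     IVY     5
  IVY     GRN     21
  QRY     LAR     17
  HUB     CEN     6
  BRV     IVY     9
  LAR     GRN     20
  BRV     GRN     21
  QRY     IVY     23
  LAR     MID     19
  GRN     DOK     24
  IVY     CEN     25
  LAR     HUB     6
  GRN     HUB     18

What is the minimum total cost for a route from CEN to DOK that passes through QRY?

Best CEN to QRY: CEN–QRY costing 19
Shortest QRY→DOK: QRY–DOK = 13
Total via QRY: 19 + 13 = $32.

$32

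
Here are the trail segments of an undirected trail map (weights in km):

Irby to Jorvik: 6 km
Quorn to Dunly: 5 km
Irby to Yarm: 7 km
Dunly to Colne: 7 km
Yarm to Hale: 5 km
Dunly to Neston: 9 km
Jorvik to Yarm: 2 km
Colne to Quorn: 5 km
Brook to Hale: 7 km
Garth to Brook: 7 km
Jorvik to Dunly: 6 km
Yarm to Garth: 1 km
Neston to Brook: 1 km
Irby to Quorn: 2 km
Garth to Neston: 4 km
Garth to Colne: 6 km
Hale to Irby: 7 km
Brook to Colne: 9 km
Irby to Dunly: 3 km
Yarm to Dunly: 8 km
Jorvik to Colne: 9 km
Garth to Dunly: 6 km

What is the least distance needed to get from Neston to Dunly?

9 km

Running Dijkstra from Neston:
Neston: 0
Brook: 1  (via Neston)
Garth: 4  (via Neston)
Yarm: 5  (via Garth)
Jorvik: 7  (via Yarm)
Hale: 8  (via Brook)
Dunly: 9  (via Neston)
Shortest route: Neston–Dunly = 9 km.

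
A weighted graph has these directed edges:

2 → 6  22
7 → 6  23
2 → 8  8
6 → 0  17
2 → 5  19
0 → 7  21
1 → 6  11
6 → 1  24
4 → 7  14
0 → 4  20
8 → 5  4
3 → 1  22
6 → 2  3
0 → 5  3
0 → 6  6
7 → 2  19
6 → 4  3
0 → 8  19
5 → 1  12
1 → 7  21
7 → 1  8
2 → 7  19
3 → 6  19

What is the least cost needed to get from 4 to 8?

41

Shortest distances from 4:
4: 0
7: 14  (via 4)
1: 22  (via 7)
2: 33  (via 7)
6: 33  (via 1)
8: 41  (via 2)
Shortest route: 4 → 7 → 2 → 8 = 41.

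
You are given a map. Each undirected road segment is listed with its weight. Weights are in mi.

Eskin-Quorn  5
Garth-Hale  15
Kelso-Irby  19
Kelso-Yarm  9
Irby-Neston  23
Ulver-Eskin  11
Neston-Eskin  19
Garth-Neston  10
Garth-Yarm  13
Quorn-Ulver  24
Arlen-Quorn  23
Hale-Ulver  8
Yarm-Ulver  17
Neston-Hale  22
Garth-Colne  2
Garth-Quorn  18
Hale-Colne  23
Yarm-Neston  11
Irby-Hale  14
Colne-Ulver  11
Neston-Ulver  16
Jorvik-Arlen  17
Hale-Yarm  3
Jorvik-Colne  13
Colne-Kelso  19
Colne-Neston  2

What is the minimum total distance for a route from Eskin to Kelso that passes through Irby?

Best Eskin to Irby: Eskin–Ulver–Hale–Irby costing 33
Best Irby to Kelso: Irby–Kelso costing 19
Total via Irby: 33 + 19 = 52 mi.

52 mi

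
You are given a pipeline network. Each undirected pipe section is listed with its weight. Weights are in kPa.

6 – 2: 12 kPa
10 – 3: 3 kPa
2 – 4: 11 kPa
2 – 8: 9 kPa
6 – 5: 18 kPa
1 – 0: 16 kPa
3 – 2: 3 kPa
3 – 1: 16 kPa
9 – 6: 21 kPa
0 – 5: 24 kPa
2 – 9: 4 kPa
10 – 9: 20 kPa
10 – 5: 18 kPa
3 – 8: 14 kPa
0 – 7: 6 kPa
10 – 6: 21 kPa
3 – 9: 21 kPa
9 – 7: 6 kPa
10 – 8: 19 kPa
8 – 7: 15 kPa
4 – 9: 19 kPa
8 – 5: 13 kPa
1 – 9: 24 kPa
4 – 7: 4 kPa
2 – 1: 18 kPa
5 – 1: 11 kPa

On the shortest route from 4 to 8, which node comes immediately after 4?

Enumerating some paths:
4 → 2 → 8: 11+9 = 20
4 → 7 → 8: 4+15 = 19
4 → 7 → 9 → 2 → 8: 4+6+4+9 = 23
The minimum is 19 kPa via 4 → 7 → 8.
So from 4 the first move is to 7.

7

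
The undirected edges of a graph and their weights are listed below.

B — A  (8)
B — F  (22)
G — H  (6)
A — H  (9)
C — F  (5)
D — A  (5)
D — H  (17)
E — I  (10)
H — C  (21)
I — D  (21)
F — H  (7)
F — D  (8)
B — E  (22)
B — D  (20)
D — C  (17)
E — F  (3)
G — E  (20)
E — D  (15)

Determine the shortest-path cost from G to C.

Enumerating some paths:
G → H → F → C: 6+7+5 = 18
G → E → F → C: 20+3+5 = 28
G → H → C: 6+21 = 27
The minimum is 18 via G → H → F → C.

18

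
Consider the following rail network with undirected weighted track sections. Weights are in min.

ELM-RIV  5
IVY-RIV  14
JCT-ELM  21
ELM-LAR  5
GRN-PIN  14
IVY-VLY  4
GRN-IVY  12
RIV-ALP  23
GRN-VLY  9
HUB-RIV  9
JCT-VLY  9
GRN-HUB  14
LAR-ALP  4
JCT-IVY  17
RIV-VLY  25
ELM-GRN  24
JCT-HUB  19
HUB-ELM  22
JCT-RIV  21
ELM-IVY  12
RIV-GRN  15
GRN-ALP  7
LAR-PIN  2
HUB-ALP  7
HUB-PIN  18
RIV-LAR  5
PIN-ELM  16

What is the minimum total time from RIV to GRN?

15 min

Shortest distances from RIV:
RIV: 0
LAR: 5  (via RIV)
ELM: 5  (via RIV)
PIN: 7  (via LAR)
HUB: 9  (via RIV)
ALP: 9  (via LAR)
IVY: 14  (via RIV)
GRN: 15  (via RIV)
Shortest route: RIV → GRN = 15 min.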